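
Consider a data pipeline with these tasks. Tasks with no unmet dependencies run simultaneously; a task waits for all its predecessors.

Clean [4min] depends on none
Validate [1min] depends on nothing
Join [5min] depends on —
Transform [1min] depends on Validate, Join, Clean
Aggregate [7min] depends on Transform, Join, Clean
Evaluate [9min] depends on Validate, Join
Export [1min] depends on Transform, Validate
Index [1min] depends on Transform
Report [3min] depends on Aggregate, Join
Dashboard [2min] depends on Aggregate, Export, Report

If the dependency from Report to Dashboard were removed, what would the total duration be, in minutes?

16

Before: longest chain Join→Transform→Aggregate→Report→Dashboard = 5+1+7+3+2 = 18, finish 18.
Without Report→Dashboard, Dashboard's earliest start moves from 16 to 13.
The longest chain is now Join→Transform→Aggregate→Report = 5+1+7+3 = 16, so the schedule takes 16 minutes.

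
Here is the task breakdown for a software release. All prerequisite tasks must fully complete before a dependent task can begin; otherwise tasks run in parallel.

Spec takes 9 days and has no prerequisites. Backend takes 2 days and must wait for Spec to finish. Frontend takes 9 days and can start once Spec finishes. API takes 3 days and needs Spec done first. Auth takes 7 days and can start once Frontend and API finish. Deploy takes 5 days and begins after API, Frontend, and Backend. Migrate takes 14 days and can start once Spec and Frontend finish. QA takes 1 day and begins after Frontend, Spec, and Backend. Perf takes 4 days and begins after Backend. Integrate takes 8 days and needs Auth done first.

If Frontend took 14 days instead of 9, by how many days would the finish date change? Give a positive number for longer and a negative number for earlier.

5

As given, the longest chain is Spec→Frontend→Auth→Integrate = 9+9+7+8 = 33, so the finish is 33 days.
Frontend lies on that path, so at 14 days the path becomes 38 days.
No other chain overtakes it, so the finish is 38 days.
Change in finish: 38 − 33 = +5 days.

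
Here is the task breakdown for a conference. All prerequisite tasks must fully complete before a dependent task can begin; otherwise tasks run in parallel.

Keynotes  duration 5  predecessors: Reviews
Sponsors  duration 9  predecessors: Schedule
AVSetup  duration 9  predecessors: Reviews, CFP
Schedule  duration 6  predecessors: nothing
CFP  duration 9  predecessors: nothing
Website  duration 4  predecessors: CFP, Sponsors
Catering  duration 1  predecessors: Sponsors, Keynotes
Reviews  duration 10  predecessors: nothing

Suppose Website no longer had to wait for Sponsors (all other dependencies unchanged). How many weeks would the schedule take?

19

Before: longest chain Reviews→AVSetup = 10+9 = 19, finish 19.
Without Sponsors→Website, Website's earliest start moves from 15 to 9.
After: Reviews→AVSetup = 10+9 = 19 → 19 weeks.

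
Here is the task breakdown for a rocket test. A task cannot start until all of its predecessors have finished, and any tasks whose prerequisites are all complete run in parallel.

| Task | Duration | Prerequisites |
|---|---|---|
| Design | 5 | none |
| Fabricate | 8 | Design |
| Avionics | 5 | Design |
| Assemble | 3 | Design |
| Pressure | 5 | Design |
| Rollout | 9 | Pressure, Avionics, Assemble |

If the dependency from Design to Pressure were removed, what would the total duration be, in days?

19

With the dependency in place, Design→Avionics→Rollout = 5+5+9 = 19 sets the finish at 19 days.
Without Design→Pressure, Pressure's earliest start moves from 5 to 0.
The longest chain is now Design→Avionics→Rollout = 5+5+9 = 19, so the plan takes 19 days.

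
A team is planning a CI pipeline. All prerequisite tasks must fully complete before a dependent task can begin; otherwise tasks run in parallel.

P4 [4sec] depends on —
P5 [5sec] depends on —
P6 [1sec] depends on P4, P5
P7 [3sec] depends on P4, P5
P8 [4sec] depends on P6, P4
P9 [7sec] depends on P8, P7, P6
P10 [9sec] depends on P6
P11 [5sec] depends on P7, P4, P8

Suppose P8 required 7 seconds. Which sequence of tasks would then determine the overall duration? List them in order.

P5, P6, P8, P9

Critical path before the change: P5→P6→P8→P9 = 5+1+4+7 = 17 giving 17 seconds.
P8 lies on that path, so at 7 seconds the path becomes 20 seconds.
That remains the longest chain; total 20 seconds.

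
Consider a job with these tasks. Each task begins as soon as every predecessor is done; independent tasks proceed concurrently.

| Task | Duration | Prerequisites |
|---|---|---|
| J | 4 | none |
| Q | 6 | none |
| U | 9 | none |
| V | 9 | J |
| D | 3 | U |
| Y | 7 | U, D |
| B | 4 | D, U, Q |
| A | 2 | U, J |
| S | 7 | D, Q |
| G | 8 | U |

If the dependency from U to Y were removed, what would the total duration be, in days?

Before: longest chain U→D→Y = 9+3+7 = 19, finish 19.
Dropping U→Y doesn't change Y's earliest start (12); another predecessor still binds.
After: U→D→Y = 9+3+7 = 19 → 19 days.

19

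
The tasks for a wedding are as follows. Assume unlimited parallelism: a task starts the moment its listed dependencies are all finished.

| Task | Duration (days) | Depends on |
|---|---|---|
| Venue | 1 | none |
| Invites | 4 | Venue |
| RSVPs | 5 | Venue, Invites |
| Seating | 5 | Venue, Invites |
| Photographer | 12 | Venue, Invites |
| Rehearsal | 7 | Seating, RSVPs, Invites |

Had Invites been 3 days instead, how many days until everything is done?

Baseline: Venue→Invites→RSVPs→Rehearsal = 1+4+5+7 = 17 → 17 days.
Since Invites is critical, the -1 change carries straight to that chain (now 16 days).
The critical path is still Venue→Invites→RSVPs→Rehearsal; finish is now 16 days.

16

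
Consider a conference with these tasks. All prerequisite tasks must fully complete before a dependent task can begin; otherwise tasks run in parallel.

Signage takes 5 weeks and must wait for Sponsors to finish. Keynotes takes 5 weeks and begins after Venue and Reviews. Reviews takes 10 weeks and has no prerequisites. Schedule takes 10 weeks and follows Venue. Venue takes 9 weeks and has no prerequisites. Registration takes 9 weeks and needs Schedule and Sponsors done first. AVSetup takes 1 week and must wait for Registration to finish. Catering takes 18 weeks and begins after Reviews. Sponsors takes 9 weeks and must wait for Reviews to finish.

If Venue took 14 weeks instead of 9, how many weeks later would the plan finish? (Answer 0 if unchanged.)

5

Critical path before the change: Venue→Schedule→Registration→AVSetup = 9+10+9+1 = 29 giving 29 weeks.
Venue is on the critical path; changing it to 14 makes that path 34 weeks.
The critical path is still Venue→Schedule→Registration→AVSetup; finish is now 34 weeks.
Change in finish: 34 − 29 = +5 weeks.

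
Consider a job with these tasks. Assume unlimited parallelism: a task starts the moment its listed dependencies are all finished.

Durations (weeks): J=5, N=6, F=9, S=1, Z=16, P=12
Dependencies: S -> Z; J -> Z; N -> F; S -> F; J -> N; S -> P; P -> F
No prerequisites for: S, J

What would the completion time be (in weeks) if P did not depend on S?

Before: longest chain S→P→F = 1+12+9 = 22, finish 22.
Without S→P, P's earliest start moves from 1 to 0.
The longest chain is now J→Z = 5+16 = 21, so the job takes 21 weeks.

21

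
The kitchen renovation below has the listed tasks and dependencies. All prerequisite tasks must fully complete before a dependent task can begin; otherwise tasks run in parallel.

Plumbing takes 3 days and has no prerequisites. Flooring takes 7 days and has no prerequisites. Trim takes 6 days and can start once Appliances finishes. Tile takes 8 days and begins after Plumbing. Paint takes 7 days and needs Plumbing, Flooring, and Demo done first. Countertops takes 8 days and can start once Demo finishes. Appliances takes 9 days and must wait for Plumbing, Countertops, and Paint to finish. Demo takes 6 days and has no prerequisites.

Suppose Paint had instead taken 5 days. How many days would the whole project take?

The binding path is Flooring→Paint→Appliances→Trim = 7+7+9+6 = 29; finish at 29 days.
Paint is on the critical path; changing it to 5 makes that path 27 days.
Now Demo→Countertops→Appliances→Trim = 6+8+9+6 = 29 is longest, so the finish becomes 29 days.

29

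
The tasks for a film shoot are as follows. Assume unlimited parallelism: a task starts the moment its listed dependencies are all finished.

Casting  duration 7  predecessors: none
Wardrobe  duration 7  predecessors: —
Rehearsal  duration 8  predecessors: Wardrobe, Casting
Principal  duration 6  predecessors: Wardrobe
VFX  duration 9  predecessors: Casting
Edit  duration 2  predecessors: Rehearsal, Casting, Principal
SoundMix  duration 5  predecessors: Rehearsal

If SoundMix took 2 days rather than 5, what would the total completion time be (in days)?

Critical path before the change: Casting→Rehearsal→SoundMix = 7+8+5 = 20 giving 20 days.
SoundMix lies on that path, so at 2 days the path becomes 17 days.
New critical path: Casting→Rehearsal→Edit = 7+8+2 = 17 ⇒ 17 days.

17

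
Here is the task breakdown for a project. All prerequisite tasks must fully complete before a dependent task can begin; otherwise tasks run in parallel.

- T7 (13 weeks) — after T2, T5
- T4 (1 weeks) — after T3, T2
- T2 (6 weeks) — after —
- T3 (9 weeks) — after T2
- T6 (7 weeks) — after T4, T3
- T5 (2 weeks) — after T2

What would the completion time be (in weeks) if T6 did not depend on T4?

Before: longest chain T2→T3→T4→T6 = 6+9+1+7 = 23, finish 23.
Without T4→T6, T6's earliest start moves from 16 to 15.
After: T2→T3→T6 = 6+9+7 = 22 → 22 weeks.

22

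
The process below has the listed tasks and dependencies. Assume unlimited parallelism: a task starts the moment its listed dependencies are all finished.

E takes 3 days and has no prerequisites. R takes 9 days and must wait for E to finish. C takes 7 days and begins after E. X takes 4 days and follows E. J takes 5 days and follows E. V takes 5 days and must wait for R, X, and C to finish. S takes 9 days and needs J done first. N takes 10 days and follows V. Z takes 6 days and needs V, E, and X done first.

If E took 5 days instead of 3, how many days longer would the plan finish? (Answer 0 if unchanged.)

As given, the longest chain is E→R→V→N = 3+9+5+10 = 27, so the finish is 27 days.
E lies on that path, so at 5 days the path becomes 29 days.
That remains the longest chain; total 29 days.
Change in finish: 29 − 27 = +2 days.

2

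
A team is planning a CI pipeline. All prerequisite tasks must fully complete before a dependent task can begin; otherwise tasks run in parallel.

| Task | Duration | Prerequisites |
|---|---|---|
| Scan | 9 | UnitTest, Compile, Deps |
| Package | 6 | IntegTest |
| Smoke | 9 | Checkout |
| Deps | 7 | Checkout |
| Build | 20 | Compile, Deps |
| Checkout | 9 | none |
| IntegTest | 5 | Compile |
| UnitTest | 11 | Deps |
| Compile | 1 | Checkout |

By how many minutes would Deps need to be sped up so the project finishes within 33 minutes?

Current finish: 36 minutes; target: 33.
Deps is on every critical path, so each minute cut from Deps cuts the finish by one (this holds down to a finish of 30).
Need 36 − 33 = 3 minutes off Deps → Deps becomes 4 minutes, finish becomes 33.

3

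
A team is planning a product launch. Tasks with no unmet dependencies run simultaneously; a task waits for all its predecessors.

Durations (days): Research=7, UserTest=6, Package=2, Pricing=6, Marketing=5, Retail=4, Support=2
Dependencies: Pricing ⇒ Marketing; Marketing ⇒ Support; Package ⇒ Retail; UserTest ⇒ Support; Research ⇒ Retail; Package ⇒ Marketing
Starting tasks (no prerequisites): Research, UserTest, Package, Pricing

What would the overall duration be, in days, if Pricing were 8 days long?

The binding path is Pricing→Marketing→Support = 6+5+2 = 13; finish at 13 days.
Pricing lies on that path, so at 8 days the path becomes 15 days.
The critical path is still Pricing→Marketing→Support; finish is now 15 days.

15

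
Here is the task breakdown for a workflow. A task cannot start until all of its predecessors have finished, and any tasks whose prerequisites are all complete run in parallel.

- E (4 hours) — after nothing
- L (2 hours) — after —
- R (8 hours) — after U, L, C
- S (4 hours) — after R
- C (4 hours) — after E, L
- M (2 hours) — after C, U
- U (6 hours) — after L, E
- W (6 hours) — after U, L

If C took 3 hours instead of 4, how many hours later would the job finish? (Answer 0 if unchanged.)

Actual critical path: E→U→R→S = 4+6+8+4 = 22 ⇒ 22 hours.
C is off the critical path — its longest chain is 20 hours, giving 2 of slack.
No other chain overtakes it, so the finish is 22 hours.
Change in finish: 22 − 22 = +0 hours.

0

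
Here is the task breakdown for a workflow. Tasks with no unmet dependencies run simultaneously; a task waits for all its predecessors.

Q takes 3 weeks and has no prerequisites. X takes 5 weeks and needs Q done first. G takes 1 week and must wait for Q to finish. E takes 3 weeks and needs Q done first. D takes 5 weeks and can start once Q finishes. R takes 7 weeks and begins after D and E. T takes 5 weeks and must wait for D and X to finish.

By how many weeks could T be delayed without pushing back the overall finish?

2

Critical path: Q→D→R = 3+5+7 = 15, so the finish is 15 weeks.
T finishes as early as 13 and must finish by 15.
Slack of T = 10 − 8 = 2 weeks.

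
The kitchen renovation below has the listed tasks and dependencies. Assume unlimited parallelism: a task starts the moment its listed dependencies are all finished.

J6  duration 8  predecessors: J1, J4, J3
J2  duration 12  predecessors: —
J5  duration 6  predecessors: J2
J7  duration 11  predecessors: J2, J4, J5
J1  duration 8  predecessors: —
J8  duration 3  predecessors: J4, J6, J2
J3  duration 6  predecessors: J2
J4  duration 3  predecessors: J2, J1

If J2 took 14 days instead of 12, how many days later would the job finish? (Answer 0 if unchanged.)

As given, the longest chain is J2→J3→J6→J8 = 12+6+8+3 = 29, so the finish is 29 days.
J2 lies on that path, so at 14 days the path becomes 31 days.
No other chain overtakes it, so the finish is 31 days.
Change in finish: 31 − 29 = +2 days.

2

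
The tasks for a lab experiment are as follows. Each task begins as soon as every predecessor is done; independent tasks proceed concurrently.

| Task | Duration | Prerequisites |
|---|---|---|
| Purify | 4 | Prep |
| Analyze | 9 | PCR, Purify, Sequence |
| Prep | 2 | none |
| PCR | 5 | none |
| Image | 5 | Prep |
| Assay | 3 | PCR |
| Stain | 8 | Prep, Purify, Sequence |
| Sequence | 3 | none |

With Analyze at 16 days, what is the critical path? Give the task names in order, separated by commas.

Prep, Purify, Analyze

Actual critical path: Prep→Purify→Analyze = 2+4+9 = 15 ⇒ 15 days.
Since Analyze is critical, the +7 change carries straight to that chain (now 22 days).
The critical path is still Prep→Purify→Analyze; finish is now 22 days.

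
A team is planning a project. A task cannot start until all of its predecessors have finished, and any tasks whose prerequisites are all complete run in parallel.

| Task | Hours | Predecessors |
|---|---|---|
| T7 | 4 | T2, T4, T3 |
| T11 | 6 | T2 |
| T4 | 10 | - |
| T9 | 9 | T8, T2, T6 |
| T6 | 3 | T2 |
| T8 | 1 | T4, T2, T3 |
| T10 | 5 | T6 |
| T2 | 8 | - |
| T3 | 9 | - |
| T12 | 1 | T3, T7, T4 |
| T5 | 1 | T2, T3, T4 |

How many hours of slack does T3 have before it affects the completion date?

The longest chain is T2→T6→T9 = 8+3+9 = 20; overall finish 20 hours.
Longest path through T3: 19 hours (earliest finish 9, latest finish 10).
Slack of T3 = 1 − 0 = 1 hour.

1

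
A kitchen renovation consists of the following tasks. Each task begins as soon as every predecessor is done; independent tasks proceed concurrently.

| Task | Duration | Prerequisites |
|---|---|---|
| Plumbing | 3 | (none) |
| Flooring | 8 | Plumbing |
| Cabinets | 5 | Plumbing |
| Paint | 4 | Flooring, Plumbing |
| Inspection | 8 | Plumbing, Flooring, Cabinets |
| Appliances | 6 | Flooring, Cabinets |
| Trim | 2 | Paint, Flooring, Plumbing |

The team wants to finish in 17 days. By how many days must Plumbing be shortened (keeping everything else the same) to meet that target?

Current finish: 19 days; target: 17.
Plumbing is on every critical path, so each day cut from Plumbing cuts the finish by one (this holds down to a finish of 17).
Need 19 − 17 = 2 days off Plumbing → Plumbing becomes 1 day, finish becomes 17.

2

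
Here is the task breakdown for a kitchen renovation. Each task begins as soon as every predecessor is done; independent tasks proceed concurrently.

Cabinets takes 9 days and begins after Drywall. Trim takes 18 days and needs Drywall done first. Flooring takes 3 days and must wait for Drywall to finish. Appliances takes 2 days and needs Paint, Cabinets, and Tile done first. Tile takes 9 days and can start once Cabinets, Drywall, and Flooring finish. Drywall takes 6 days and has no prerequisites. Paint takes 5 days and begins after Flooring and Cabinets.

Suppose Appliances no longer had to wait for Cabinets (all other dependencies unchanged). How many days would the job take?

Before: longest chain Drywall→Cabinets→Tile→Appliances = 6+9+9+2 = 26, finish 26.
Dropping Cabinets→Appliances doesn't change Appliances's earliest start (24); another predecessor still binds.
After: Drywall→Cabinets→Tile→Appliances = 6+9+9+2 = 26 → 26 days.

26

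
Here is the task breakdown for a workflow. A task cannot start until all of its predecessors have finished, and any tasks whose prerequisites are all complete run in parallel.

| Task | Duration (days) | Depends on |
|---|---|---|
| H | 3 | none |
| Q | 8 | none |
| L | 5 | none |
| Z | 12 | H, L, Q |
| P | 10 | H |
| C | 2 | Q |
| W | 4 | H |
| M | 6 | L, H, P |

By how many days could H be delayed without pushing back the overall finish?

Q→Z = 8+12 = 20 sets the makespan at 20 days.
Longest path through H: 19 days (earliest finish 3, latest finish 4).
Float = 20 − 19 = 1.

1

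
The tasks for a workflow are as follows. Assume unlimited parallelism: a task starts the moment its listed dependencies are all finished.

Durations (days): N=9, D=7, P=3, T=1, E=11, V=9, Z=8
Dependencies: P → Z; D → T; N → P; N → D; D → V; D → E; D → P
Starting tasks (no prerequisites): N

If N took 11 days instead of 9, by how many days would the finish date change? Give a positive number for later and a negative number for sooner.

2

The binding path is N→D→P→Z = 9+7+3+8 = 27; finish at 27 days.
N is on the critical path; changing it to 11 makes that path 29 days.
No other chain overtakes it, so the finish is 29 days.
Change in finish: 29 − 27 = +2 days.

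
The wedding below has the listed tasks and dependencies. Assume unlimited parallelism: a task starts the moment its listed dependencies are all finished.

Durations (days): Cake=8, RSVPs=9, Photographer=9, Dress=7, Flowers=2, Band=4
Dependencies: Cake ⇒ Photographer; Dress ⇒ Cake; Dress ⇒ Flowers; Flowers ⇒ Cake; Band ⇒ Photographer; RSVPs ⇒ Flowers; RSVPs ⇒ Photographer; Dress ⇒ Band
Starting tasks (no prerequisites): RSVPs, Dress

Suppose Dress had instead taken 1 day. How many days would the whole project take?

Baseline: RSVPs→Flowers→Cake→Photographer = 9+2+8+9 = 28 → 28 days.
The longest path through Dress is only 26 days, so Dress has float 2.
The critical path is still RSVPs→Flowers→Cake→Photographer; finish is now 28 days.

28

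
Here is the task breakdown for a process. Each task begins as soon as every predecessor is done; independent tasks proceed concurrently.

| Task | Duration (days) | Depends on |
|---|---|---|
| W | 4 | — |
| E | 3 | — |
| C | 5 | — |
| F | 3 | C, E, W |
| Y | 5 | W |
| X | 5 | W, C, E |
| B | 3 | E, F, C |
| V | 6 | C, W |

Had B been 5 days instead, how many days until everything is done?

The binding path is C→F→B = 5+3+3 = 11; finish at 11 days.
Since B is critical, the +2 change carries straight to that chain (now 13 days).
No other chain overtakes it, so the finish is 13 days.

13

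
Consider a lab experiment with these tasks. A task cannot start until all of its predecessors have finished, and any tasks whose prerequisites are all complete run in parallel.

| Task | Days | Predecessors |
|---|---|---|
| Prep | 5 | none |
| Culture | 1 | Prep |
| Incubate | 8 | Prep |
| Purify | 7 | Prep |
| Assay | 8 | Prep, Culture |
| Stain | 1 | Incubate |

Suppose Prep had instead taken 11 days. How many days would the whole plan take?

Critical path before the change: Prep→Culture→Assay = 5+1+8 = 14 giving 14 days.
Prep lies on that path, so at 11 days the path becomes 20 days.
No other chain overtakes it, so the finish is 20 days.

20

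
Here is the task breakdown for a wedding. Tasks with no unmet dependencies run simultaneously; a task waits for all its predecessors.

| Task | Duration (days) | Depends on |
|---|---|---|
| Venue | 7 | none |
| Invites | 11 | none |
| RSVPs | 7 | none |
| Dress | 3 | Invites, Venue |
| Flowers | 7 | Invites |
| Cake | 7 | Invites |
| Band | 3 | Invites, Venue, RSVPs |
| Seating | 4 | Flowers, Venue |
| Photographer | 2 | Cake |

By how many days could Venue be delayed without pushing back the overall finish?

11

The longest chain is Invites→Flowers→Seating = 11+7+4 = 22; overall finish 22 days.
The longest chain containing Venue totals 11 days.
So Venue can slip 18 − 7 = 11 days.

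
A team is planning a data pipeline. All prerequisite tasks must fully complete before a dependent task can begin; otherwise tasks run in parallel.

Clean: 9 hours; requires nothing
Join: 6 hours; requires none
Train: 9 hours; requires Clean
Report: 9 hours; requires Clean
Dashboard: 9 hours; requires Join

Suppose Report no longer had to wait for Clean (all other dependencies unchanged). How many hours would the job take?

18

With the dependency in place, Clean→Train = 9+9 = 18 sets the finish at 18 hours.
Without Clean→Report, Report's earliest start moves from 9 to 0.
New critical path: Clean→Train = 9+9 = 18 ⇒ 18 hours.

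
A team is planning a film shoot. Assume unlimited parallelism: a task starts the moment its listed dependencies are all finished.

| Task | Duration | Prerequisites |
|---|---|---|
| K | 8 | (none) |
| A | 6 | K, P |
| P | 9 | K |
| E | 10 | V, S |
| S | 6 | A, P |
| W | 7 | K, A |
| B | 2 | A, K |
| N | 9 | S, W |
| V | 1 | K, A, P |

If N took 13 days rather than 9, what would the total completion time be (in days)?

43

As given, the longest chain is K→P→A→W→N = 8+9+6+7+9 = 39, so the finish is 39 days.
N lies on that path, so at 13 days the path becomes 43 days.
The critical path is still K→P→A→W→N; finish is now 43 days.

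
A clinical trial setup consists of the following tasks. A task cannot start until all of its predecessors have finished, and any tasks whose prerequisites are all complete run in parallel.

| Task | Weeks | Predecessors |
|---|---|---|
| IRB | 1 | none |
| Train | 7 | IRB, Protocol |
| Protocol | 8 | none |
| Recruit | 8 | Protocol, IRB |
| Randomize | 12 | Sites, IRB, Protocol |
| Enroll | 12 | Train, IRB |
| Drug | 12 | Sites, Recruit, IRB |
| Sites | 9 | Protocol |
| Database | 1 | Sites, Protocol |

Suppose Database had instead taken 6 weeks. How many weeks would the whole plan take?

29

As given, the longest chain is Protocol→Sites→Randomize = 8+9+12 = 29, so the finish is 29 weeks.
The longest path through Database is only 18 weeks, so Database has float 11.
No other chain overtakes it, so the finish is 29 weeks.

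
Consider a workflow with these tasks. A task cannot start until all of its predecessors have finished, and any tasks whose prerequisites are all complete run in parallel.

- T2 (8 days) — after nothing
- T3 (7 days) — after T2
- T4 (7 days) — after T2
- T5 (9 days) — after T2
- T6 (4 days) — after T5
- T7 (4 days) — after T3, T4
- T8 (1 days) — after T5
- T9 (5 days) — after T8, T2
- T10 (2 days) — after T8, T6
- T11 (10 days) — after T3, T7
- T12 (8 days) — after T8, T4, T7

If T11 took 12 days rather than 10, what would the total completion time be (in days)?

The binding path is T2→T3→T7→T11 = 8+7+4+10 = 29; finish at 29 days.
T11 is on the critical path; changing it to 12 makes that path 31 days.
No other chain overtakes it, so the finish is 31 days.

31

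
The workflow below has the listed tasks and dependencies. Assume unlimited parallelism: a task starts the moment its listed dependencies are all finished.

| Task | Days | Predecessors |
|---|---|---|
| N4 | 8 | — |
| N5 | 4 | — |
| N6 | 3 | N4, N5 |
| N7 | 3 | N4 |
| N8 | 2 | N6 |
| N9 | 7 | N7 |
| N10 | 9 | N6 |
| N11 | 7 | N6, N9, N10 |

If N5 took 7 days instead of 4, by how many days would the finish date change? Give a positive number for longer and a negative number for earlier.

Critical path before the change: N4→N6→N10→N11 = 8+3+9+7 = 27 giving 27 days.
N5 has 4 days of float (longest path through it is 23).
No other chain overtakes it, so the finish is 27 days.
Change in finish: 27 − 27 = +0 days.

0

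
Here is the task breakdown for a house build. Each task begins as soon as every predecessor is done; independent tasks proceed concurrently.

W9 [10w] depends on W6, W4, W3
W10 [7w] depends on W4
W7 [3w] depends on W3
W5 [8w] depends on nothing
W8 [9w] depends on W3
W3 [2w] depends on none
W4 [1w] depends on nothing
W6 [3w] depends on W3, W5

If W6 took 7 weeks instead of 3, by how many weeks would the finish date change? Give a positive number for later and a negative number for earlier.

Critical path before the change: W5→W6→W9 = 8+3+10 = 21 giving 21 weeks.
W6 lies on that path, so at 7 weeks the path becomes 25 weeks.
That remains the longest chain; total 25 weeks.
Change in finish: 25 − 21 = +4 weeks.

4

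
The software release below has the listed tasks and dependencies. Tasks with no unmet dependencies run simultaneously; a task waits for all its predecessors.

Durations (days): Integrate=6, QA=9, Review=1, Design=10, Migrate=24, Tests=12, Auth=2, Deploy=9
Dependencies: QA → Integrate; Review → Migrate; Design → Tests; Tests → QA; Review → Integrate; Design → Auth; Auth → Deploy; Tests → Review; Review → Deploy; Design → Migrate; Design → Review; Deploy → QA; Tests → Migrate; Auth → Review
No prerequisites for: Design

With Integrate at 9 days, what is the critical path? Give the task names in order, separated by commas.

Actual critical path: Design→Tests→Review→Deploy→QA→Integrate = 10+12+1+9+9+6 = 47 ⇒ 47 days.
Integrate is on the critical path; changing it to 9 makes that path 50 days.
The critical path is still Design→Tests→Review→Deploy→QA→Integrate; finish is now 50 days.

Design, Tests, Review, Deploy, QA, Integrate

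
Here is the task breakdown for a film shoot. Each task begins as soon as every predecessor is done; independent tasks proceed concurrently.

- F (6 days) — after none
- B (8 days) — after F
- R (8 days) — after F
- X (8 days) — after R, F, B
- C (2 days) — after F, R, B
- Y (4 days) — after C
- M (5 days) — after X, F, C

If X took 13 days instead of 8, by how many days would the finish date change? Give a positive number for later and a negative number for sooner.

As given, the longest chain is F→B→X→M = 6+8+8+5 = 27, so the finish is 27 days.
X is on the critical path; changing it to 13 makes that path 32 days.
No other chain overtakes it, so the finish is 32 days.
Change in finish: 32 − 27 = +5 days.

5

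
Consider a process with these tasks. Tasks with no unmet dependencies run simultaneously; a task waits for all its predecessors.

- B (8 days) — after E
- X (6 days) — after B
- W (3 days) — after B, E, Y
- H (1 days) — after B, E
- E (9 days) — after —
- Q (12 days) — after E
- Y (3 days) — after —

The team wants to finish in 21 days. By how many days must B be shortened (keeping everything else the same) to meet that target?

Current finish: 23 days; target: 21.
B is on every critical path, so each day cut from B cuts the finish by one (this holds down to a finish of 21).
Need 23 − 21 = 2 days off B → B becomes 6 days, finish becomes 21.

2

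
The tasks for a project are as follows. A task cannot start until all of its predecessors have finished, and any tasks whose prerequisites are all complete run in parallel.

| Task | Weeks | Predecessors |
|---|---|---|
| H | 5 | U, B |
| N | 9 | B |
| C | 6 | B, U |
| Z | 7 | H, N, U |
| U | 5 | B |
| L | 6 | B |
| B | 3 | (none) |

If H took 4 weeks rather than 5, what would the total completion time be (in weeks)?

19

Actual critical path: B→U→H→Z = 3+5+5+7 = 20 ⇒ 20 weeks.
Since H is critical, the -1 change carries straight to that chain (now 19 weeks).
No other chain overtakes it, so the finish is 19 weeks.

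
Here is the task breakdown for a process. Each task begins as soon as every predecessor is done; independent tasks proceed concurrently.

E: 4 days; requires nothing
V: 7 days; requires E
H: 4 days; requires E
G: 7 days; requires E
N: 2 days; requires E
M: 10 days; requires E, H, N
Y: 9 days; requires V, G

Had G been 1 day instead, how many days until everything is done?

Baseline: E→G→Y = 4+7+9 = 20 → 20 days.
G is on the critical path; changing it to 1 makes that path 14 days.
Now E→V→Y = 4+7+9 = 20 is longest, so the finish becomes 20 days.

20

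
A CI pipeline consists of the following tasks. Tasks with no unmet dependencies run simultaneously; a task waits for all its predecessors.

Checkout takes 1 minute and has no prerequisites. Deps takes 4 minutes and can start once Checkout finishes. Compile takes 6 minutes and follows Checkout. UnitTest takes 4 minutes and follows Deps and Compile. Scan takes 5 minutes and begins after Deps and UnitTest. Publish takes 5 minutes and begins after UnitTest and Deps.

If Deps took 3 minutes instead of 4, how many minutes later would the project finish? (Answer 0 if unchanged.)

As given, the longest chain is Checkout→Compile→UnitTest→Scan = 1+6+4+5 = 16, so the finish is 16 minutes.
Deps is off the critical path — its longest chain is 14 minutes, giving 2 of slack.
No other chain overtakes it, so the finish is 16 minutes.
Change in finish: 16 − 16 = +0 minutes.

0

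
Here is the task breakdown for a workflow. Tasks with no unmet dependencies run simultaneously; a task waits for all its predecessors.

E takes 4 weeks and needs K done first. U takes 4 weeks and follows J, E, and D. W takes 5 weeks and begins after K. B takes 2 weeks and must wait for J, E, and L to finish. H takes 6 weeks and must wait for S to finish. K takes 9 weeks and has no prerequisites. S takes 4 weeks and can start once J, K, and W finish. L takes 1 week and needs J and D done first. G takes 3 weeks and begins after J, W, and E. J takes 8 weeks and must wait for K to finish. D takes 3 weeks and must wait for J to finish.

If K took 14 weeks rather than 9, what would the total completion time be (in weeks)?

Critical path before the change: K→J→S→H = 9+8+4+6 = 27 giving 27 weeks.
Since K is critical, the +5 change carries straight to that chain (now 32 weeks).
The critical path is still K→J→S→H; finish is now 32 weeks.

32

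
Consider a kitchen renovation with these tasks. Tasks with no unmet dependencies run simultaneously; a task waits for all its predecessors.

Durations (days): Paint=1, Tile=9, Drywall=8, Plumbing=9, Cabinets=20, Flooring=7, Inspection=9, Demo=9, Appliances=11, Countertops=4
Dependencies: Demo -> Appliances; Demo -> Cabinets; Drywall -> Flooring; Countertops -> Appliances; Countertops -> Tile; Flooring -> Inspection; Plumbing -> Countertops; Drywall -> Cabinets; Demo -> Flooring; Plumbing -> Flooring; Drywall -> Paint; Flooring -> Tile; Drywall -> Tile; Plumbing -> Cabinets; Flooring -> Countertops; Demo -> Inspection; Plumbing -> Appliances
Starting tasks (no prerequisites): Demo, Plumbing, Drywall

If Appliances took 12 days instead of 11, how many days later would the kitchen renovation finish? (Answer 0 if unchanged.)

The binding path is Demo→Flooring→Countertops→Appliances = 9+7+4+11 = 31; finish at 31 days.
Appliances is on the critical path; changing it to 12 makes that path 32 days.
No other chain overtakes it, so the finish is 32 days.
Change in finish: 32 − 31 = +1 days.

1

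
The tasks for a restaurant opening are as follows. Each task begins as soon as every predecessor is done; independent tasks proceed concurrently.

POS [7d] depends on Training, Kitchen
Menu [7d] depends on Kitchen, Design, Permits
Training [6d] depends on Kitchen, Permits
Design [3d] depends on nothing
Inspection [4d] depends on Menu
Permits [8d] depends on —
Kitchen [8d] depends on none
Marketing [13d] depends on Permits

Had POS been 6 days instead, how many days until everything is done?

As given, the longest chain is Permits→Training→POS = 8+6+7 = 21, so the finish is 21 days.
POS is on the critical path; changing it to 6 makes that path 20 days.
The binding chain switches to Permits→Marketing = 8+13 = 21; finish 21 days.

21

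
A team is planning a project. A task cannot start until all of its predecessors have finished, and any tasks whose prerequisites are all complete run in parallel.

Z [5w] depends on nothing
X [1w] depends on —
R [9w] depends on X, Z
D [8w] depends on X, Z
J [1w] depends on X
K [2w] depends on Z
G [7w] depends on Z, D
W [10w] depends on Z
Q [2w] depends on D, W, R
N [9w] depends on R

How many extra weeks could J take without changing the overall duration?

Critical path: Z→R→N = 5+9+9 = 23, so the finish is 23 weeks.
Longest path through J: 2 weeks (earliest finish 2, latest finish 23).
Slack of J = 22 − 1 = 21 weeks.

21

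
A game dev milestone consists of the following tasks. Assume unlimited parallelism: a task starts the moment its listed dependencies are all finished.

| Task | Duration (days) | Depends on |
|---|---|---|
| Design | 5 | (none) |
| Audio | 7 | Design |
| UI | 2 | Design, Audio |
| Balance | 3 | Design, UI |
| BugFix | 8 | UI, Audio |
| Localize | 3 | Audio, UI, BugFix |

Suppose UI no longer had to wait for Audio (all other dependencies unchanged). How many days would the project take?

Original critical path: Design→Audio→UI→BugFix→Localize = 5+7+2+8+3 = 25 ⇒ 25 days.
Without Audio→UI, UI's earliest start moves from 12 to 5.
New critical path: Design→Audio→BugFix→Localize = 5+7+8+3 = 23 ⇒ 23 days.

23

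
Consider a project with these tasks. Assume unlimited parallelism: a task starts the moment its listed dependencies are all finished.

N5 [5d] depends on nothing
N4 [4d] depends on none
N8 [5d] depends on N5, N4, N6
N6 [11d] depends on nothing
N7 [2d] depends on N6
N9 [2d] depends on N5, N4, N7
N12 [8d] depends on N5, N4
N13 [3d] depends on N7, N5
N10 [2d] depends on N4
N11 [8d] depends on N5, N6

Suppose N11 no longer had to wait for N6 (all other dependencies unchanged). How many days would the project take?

With the dependency in place, N6→N11 = 11+8 = 19 sets the finish at 19 days.
Without N6→N11, N11's earliest start moves from 11 to 5.
New critical path: N6→N7→N13 = 11+2+3 = 16 ⇒ 16 days.

16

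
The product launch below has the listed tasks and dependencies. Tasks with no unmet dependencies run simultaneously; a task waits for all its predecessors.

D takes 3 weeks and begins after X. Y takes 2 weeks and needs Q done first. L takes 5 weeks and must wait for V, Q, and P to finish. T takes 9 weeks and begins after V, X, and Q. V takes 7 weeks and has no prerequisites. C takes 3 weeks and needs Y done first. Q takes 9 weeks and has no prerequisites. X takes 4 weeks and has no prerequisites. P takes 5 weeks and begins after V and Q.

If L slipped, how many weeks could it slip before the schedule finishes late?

Critical path: Q→P→L = 9+5+5 = 19, so the finish is 19 weeks.
L finishes as early as 19 and must finish by 19.
So L can slip 19 − 19 = 0 weeks.

0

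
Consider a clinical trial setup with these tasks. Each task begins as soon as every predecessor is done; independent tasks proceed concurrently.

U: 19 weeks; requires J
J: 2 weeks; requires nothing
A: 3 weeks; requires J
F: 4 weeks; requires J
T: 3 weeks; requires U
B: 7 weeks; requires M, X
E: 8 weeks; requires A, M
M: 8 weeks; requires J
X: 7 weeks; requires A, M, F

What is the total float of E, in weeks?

The longest chain is J→M→X→B = 2+8+7+7 = 24; overall finish 24 weeks.
Longest path through E: 18 weeks (earliest finish 18, latest finish 24).
Slack of E = 16 − 10 = 6 weeks.

6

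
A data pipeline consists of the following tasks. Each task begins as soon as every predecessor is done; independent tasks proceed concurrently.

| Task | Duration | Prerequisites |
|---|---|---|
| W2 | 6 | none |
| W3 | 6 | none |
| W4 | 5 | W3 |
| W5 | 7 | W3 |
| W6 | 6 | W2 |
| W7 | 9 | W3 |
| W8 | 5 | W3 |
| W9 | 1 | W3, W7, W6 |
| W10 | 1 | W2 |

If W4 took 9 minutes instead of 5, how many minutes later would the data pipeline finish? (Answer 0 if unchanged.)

Critical path before the change: W3→W7→W9 = 6+9+1 = 16 giving 16 minutes.
W4 is off the critical path — its longest chain is 11 minutes, giving 5 of slack.
No other chain overtakes it, so the finish is 16 minutes.
Change in finish: 16 − 16 = +0 minutes.

0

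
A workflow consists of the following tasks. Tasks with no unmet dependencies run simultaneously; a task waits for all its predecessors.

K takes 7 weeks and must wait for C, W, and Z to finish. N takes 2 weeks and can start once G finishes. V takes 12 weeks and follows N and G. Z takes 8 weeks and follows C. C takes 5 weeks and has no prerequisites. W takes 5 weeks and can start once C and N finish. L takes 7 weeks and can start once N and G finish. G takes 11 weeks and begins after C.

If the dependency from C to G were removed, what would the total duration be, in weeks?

25

Original critical path: C→G→N→W→K = 5+11+2+5+7 = 30 ⇒ 30 weeks.
Without C→G, G's earliest start moves from 5 to 0.
New critical path: G→N→W→K = 11+2+5+7 = 25 ⇒ 25 weeks.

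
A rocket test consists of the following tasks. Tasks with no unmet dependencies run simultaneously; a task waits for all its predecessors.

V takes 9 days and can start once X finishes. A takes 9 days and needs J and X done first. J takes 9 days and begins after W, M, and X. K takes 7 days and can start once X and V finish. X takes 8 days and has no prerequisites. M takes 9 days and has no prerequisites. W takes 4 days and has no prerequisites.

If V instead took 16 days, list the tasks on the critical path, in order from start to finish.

Baseline: M→J→A = 9+9+9 = 27 → 27 days.
V has 3 days of float (longest path through it is 24).
New critical path: X→V→K = 8+16+7 = 31 ⇒ 31 days.

X, V, K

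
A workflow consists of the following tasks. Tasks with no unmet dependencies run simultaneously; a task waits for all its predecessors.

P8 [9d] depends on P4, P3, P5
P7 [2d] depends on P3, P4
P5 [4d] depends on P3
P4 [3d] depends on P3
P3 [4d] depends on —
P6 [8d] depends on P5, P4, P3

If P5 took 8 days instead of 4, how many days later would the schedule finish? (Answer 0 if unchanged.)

4

Critical path before the change: P3→P5→P8 = 4+4+9 = 17 giving 17 days.
Since P5 is critical, the +4 change carries straight to that chain (now 21 days).
The critical path is still P3→P5→P8; finish is now 21 days.
Change in finish: 21 − 17 = +4 days.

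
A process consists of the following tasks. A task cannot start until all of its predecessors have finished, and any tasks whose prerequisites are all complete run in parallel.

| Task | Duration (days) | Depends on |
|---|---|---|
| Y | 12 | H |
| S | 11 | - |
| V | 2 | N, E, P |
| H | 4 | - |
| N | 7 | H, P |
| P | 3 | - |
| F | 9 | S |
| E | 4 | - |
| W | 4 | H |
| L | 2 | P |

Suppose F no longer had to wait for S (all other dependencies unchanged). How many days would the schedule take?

16

Before: longest chain S→F = 11+9 = 20, finish 20.
Without S→F, F's earliest start moves from 11 to 0.
New critical path: H→Y = 4+12 = 16 ⇒ 16 days.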